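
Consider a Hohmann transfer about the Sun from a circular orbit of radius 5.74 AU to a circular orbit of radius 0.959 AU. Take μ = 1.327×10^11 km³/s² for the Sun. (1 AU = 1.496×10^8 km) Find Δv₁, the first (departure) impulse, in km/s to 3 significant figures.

In km: r₁ = 5.74 × 1.496×10^8 = 8.58704×10^8 km; r₂ = 0.959 × 1.496×10^8 = 1.434664×10^8 km.
Semi-major axis of the transfer orbit: a_t = (8.58704×10^8 + 1.434664×10^8)/2 = 5.010852×10^8 km.
Circular speed at r = 8.58704×10^8 km: v_c = √(μ/r) = 12.43122 km/s.
Vis-viva on the transfer ellipse at r = 8.58704×10^8 km gives v_t = √[μ(2/r − 1/a_t)] = 6.651706 km/s.
Δv₁ = |v_t − v_c| = |6.651706 − 12.43122| = 5.780 km/s.

Δv₁ = 5.78 km/s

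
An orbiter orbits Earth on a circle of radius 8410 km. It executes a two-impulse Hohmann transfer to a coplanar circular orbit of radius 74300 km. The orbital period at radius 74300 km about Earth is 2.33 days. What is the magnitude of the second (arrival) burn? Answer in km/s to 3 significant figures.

Δv₂ = 1.27 km/s

From Kepler's third law T² = 4π²r³/μ at r = 74300 km, T = 2.33 days = 2.33 × 86400 s = 2.01312×10^5 s: μ = 4π²r³/T² = 3.99564×10^5 km³/s².
The Hohmann ellipse has a_t = (r₁ + r₂)/2 = 41355 km.
On the circular orbit at r = 74300 km, v_c = √(μ/r) = 2.319 km/s.
Vis-viva on the transfer ellipse at r = 74300 km gives v_t = √[μ(2/r − 1/a_t)] = 1.046 km/s.
Δv₂ = |v_t − v_c| = |1.046 − 2.319| = 1.273 km/s.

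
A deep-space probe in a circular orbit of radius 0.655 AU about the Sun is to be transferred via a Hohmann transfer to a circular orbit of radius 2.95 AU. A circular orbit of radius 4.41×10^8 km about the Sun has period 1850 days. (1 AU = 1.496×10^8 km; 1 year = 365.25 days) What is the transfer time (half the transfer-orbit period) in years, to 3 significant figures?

From Kepler's third law T² = 4π²r³/μ at r = 4.41×10^8 km, T = 1850 days = 1850 × 86400 s = 1.5984×10^8 s: μ = 4π²r³/T² = 1.32527×10^11 km³/s².
In km: r₁ = 0.655 × 1.496×10^8 = 9.7988×10^7 km; r₂ = 2.95 × 1.496×10^8 = 4.4132×10^8 km.
Semi-major axis of the transfer orbit: a_t = (9.7988×10^7 + 4.4132×10^8)/2 = 2.69654×10^8 km.
Half the transfer-orbit period gives t = π√(a_t³/μ) = 3.821×10^7 s.
Converting: 3.821×10^7 s ÷ 3.15576×10^7 s/year (365.25 × 86400) = 1.21 years.

t = 1.21 years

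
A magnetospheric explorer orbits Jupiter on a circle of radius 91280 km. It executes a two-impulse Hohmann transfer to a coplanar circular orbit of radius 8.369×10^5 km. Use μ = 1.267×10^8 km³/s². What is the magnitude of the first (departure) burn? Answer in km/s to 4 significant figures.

The Hohmann ellipse has a_t = (r₁ + r₂)/2 = 4.6409×10^5 km.
Circular speed at r = 91280 km: v_c = √(μ/r) = 37.26 km/s.
Transfer-orbit speed at the same r (vis-viva, a = a_t): v_t = √[μ(2/r − 1/a_t)] = 50.03 km/s.
Δv₁ = |v_t − v_c| = |50.03 − 37.26| = 12.77 km/s.

Δv₁ = 12.77 km/s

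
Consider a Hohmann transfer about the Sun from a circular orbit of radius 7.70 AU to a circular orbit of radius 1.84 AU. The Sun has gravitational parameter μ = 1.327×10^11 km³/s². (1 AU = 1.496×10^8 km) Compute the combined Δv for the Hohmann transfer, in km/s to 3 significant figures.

In km: r₁ = 7.70 × 1.496×10^8 = 1.15192×10^9 km; r₂ = 1.84 × 1.496×10^8 = 2.75264×10^8 km.
Semi-major axis of the transfer orbit: a_t = (1.15192×10^9 + 2.75264×10^8)/2 = 7.13592×10^8 km.
At r₁ the circular-orbit speed is v₁ = √(μ/r₁) = 10.733 km/s.
Transfer-orbit speed at r₁ (vis-viva): v_a = √[μ(2/r₁ − 1/a_t)] = 6.6661 km/s.
First burn Δv₁ = |v_a − v₁| = 4.067 km/s.
Circular speed at r₂: v₂ = √(μ/r₂) = 21.96 km/s.
Transfer-orbit speed at r₂: v_p = √[μ(2/r₂ − 1/a_t)] = 27.90 km/s.
Second burn Δv₂ = |v₂ − v_p| = 5.940 km/s.
Total Δv = Δv₁ + Δv₂ = 10.01 km/s.

Δv = 10.0 km/s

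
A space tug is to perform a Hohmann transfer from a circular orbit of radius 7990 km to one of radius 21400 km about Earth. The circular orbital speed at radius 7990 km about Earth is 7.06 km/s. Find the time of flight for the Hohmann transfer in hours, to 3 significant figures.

t = 2.46 hours

From the circular-orbit relation v² = μ/r at r = 7990 km: μ = v²r = (7.06)² × 7990 = 3.98250×10^5 km³/s².
Semi-major axis of the transfer orbit: a_t = (7990 + 21400)/2 = 14695 km.
Half the transfer-orbit period gives t = π√(a_t³/μ) = 8868 s.
Converting: 8868 s ÷ 3600 s/hour = 2.46 hours.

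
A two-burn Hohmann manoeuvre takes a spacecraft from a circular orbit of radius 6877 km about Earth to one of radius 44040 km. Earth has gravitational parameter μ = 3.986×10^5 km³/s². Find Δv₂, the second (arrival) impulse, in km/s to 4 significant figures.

Δv₂ = 1.445 km/s

Transfer-ellipse semi-major axis a_t = (r₁ + r₂)/2 = (6877 + 44040)/2 = 25458.5 km.
On the circular orbit at r = 44040 km, v_c = √(μ/r) = 3.0085 km/s.
Transfer-orbit speed at the same r (vis-viva, a = a_t): v_t = √[μ(2/r − 1/a_t)] = 1.5636 km/s.
Δv₂ = |v_t − v_c| = |1.5636 − 3.0085| = 1.445 km/s.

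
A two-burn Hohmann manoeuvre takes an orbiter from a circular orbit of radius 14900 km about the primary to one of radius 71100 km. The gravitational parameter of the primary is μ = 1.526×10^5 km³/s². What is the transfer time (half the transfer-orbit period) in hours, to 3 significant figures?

Semi-major axis of the transfer orbit: a_t = (14900 + 71100)/2 = 43000 km.
Half the transfer-orbit period gives t = π√(a_t³/μ) = 71710 s.
Converting: 71710 s ÷ 3600 s/hour = 19.9 hours.

t = 19.9 hours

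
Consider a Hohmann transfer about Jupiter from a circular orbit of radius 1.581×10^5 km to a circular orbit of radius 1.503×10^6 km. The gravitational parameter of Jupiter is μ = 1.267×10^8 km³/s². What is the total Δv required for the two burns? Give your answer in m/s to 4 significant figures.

Semi-major axis of the transfer orbit: a_t = (1.581×10^5 + 1.503×10^6)/2 = 8.3055×10^5 km.
At r₁ the circular-orbit speed is v₁ = √(μ/r₁) = 28.309 km/s.
On the transfer ellipse at r₁, vis-viva gives v_p = √[μ(2/r₁ − 1/a_t)] = 38.082 km/s.
First burn Δv₁ = |v_p − v₁| = 9.773 km/s.
Circular speed at r₂: v₂ = √(μ/r₂) = 9.1814 km/s.
Transfer-orbit speed at r₂: v_a = √[μ(2/r₂ − 1/a_t)] = 4.0058 km/s.
Second burn Δv₂ = |v₂ − v_a| = 5.176 km/s.
Δv = Δv₁ + Δv₂ = 9.773 + 5.176 = 14.95 km/s.

Δv = 14950 m/s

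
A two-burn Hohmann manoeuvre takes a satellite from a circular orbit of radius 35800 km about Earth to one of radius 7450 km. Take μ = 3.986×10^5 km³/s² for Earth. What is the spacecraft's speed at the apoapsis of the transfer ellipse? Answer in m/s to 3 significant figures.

The Hohmann ellipse has a_t = (r₁ + r₂)/2 = 21625 km.
At apoapsis, r = 35800 km.
From the vis-viva equation, v = √[μ(2/r − 1/a_t)] = 1.959 km/s.

v = 1960 m/s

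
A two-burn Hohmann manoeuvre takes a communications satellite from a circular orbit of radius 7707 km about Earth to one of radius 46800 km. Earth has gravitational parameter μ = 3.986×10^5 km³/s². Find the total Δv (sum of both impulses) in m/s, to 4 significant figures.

Δv = 3599 m/s

Semi-major axis of the transfer orbit: a_t = (7707 + 46800)/2 = 27253.5 km.
At r₁ the circular-orbit speed is v₁ = √(μ/r₁) = 7.19161 km/s.
Transfer-orbit speed at r₁ (vis-viva): v_p = √[μ(2/r₁ − 1/a_t)] = 9.42405 km/s.
First burn Δv₁ = |v_p − v₁| = 2.2324 km/s.
At r₂, v₂ = √(μ/r₂) = 2.9184 km/s.
Transfer-orbit speed at r₂: v_a = √[μ(2/r₂ − 1/a_t)] = 1.5519 km/s.
Second burn Δv₂ = |v₂ − v_a| = 1.3665 km/s.
Δv = Δv₁ + Δv₂ = 2.2324 + 1.3665 = 3.599 km/s.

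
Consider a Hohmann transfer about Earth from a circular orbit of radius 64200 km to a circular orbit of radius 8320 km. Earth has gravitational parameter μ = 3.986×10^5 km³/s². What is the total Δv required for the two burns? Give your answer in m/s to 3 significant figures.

Δv = 3590 m/s

The Hohmann ellipse has a_t = (r₁ + r₂)/2 = 36260 km.
At r₁ the circular-orbit speed is v₁ = √(μ/r₁) = 2.49173 km/s.
On the transfer ellipse at r₁, vis-viva gives v_a = √[μ(2/r₁ − 1/a_t)] = 1.19357 km/s.
First burn Δv₁ = |v_a − v₁| = 1.2982 km/s.
At r₂, v₂ = √(μ/r₂) = 6.9216 km/s.
Transfer-orbit speed at r₂: v_p = √[μ(2/r₂ − 1/a_t)] = 9.2100 km/s.
Second burn Δv₂ = |v₂ − v_p| = 2.2884 km/s.
Total Δv = Δv₁ + Δv₂ = 3.587 km/s.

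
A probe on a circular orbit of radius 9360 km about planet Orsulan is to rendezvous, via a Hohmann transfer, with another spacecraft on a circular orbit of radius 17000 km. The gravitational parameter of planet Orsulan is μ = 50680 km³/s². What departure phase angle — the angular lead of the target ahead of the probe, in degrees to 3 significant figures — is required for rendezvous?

The Hohmann ellipse has a_t = (r₁ + r₂)/2 = 13180 km.
The half-period of the transfer ellipse is t = π√(a_t³/μ) = 21116 s.
Target angular speed ω₂ = √(μ/r₂³) = 1.0157×10^-4 rad/s.
Angle swept by the target during transfer: ω₂·t = 2.145 rad = 122.9°.
Arrival is 180° from departure on the ellipse, so φ = 180° − 122.9° = 57.1°.

φ = 57.1°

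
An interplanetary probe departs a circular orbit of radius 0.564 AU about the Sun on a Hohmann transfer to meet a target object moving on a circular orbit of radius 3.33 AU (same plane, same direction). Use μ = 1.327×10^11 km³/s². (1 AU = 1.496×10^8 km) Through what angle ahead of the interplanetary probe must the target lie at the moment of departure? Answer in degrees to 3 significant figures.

In km: r₁ = 0.564 × 1.496×10^8 = 8.43744×10^7 km; r₂ = 3.33 × 1.496×10^8 = 4.98168×10^8 km.
The Hohmann ellipse has a_t = (r₁ + r₂)/2 = 2.912712×10^8 km.
The half-period of the transfer ellipse is t = π√(a_t³/μ) = 4.2871×10^7 s.
The target's mean motion on its circular orbit is ω₂ = √(μ/r₂³) = 3.2762×10^-8 rad/s.
Angle swept by the target during transfer: ω₂·t = 1.4045 rad = 80.47°.
Arrival is 180° from departure on the ellipse, so φ = 180° − 80.47° = 99.5°.

φ = 99.5°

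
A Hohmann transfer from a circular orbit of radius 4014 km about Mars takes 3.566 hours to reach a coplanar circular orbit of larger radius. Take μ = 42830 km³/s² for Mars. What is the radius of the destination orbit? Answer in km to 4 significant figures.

r₂ = 13870 km

Transfer time t = 3.566 hours = 12837.6 s, and t = π√(a_t³/μ).
So a_t = (μ t²/π²)^(1/3) = (42830 × (12837.6)² / π²)^(1/3) = 8942.8 km.
Since a_t = (r₁ + r₂)/2, r₂ = 2a_t − r₁ = 2×8942.8 − 4014 = 13871.6 km.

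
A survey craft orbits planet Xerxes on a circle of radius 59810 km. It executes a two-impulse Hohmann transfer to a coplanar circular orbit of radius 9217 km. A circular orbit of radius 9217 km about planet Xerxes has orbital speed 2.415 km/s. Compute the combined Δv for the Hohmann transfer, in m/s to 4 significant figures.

From the circular-orbit relation v² = μ/r at r = 9217 km: μ = v²r = (2.415)² × 9217 = 53755.6 km³/s².
Semi-major axis of the transfer orbit: a_t = (59810 + 9217)/2 = 34513.5 km.
At r₁ the circular-orbit speed is v₁ = √(μ/r₁) = 0.9480 km/s.
Transfer-orbit speed at r₁ (v² = μ(2/r − 1/a)): v_a = √[μ(2/r₁ − 1/a_t)] = 0.4899 km/s.
First burn Δv₁ = |v_a − v₁| = 0.4581 km/s.
Circular speed at r₂: v₂ = √(μ/r₂) = 2.4150 km/s.
Transfer-orbit speed at r₂: v_p = √[μ(2/r₂ − 1/a_t)] = 3.1791 km/s.
Second burn Δv₂ = |v₂ − v_p| = 0.7641 km/s.
Δv = Δv₁ + Δv₂ = 0.4581 + 0.7641 = 1.222 km/s.

Δv = 1222 m/s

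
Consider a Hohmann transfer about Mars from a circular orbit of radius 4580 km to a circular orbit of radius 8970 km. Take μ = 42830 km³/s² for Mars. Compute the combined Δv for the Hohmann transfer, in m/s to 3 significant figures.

The Hohmann ellipse has a_t = (r₁ + r₂)/2 = 6775 km.
At r₁ the circular-orbit speed is v₁ = √(μ/r₁) = 3.0580 km/s.
Transfer-orbit speed at r₁ (vis-viva equation): v_p = √[μ(2/r₁ − 1/a_t)] = 3.5187 km/s.
First burn Δv₁ = |v_p − v₁| = 0.4607 km/s.
At r₂, v₂ = √(μ/r₂) = 2.1851 km/s.
Transfer-orbit speed at r₂: v_a = √[μ(2/r₂ − 1/a_t)] = 1.7966 km/s.
Second burn Δv₂ = |v₂ − v_a| = 0.3885 km/s.
Δv = Δv₁ + Δv₂ = 0.4607 + 0.3885 = 0.8492 km/s.

Δv = 849 m/s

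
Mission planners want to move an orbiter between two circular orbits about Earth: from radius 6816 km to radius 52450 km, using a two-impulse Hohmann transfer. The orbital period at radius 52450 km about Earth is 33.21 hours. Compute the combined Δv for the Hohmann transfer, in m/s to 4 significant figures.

Δv = 3961 m/s

From Kepler's third law T² = 4π²r³/μ at r = 52450 km, T = 33.21 hours = 33.21 × 3600 s = 1.19556×10^5 s: μ = 4π²r³/T² = 3.98523×10^5 km³/s².
Transfer-ellipse semi-major axis a_t = (r₁ + r₂)/2 = (6816 + 52450)/2 = 29633 km.
Circular speed at r₁: v₁ = √(μ/r₁) = √(3.98523×10^5/6816) = 7.6465 km/s.
Transfer-orbit speed at r₁ (v² = μ(2/r − 1/a)): v_p = √[μ(2/r₁ − 1/a_t)] = 10.173 km/s.
First burn Δv₁ = |v_p − v₁| = 2.5265 km/s.
Circular speed at r₂: v₂ = √(μ/r₂) = 2.7565 km/s.
Transfer-orbit speed at r₂: v_a = √[μ(2/r₂ − 1/a_t)] = 1.3220 km/s.
Second burn Δv₂ = |v₂ − v_a| = 1.4345 km/s.
Δv = Δv₁ + Δv₂ = 2.5265 + 1.4345 = 3.961 km/s.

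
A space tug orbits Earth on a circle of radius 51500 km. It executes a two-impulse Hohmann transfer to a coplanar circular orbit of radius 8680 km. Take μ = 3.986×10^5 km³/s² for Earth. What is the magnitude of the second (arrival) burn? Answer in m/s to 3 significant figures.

The Hohmann ellipse has a_t = (r₁ + r₂)/2 = 30090 km.
Circular speed at r = 8680 km: v_c = √(μ/r) = 6.7766 km/s.
Vis-viva on the transfer ellipse at r = 8680 km gives v_t = √[μ(2/r − 1/a_t)] = 8.8655 km/s.
Δv₂ = |v_t − v_c| = |8.8655 − 6.7766| = 2.089 km/s.

Δv₂ = 2090 m/s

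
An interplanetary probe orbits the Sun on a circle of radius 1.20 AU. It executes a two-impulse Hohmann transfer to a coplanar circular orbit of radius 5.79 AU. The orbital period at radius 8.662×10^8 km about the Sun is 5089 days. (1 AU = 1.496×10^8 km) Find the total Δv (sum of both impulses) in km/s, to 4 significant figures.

From Kepler's third law T² = 4π²r³/μ at r = 8.662×10^8 km, T = 5089 days = 5089 × 86400 s = 4.396896×10^8 s: μ = 4π²r³/T² = 1.32716×10^11 km³/s².
In km: r₁ = 1.20 × 1.496×10^8 = 1.7952×10^8 km; r₂ = 5.79 × 1.496×10^8 = 8.66184×10^8 km.
Semi-major axis of the transfer orbit: a_t = (1.7952×10^8 + 8.66184×10^8)/2 = 5.22852×10^8 km.
Circular speed at r₁: v₁ = √(μ/r₁) = √(1.32716×10^11/1.7952×10^8) = 27.190 km/s.
Transfer-orbit speed at r₁ (vis-viva): v_p = √[μ(2/r₁ − 1/a_t)] = 34.996 km/s.
First burn Δv₁ = |v_p − v₁| = 7.806 km/s.
Circular speed at r₂: v₂ = √(μ/r₂) = 12.378 km/s.
Transfer-orbit speed at r₂: v_a = √[μ(2/r₂ − 1/a_t)] = 7.2531 km/s.
Second burn Δv₂ = |v₂ − v_a| = 5.125 km/s.
Total Δv = Δv₁ + Δv₂ = 12.93 km/s.

Δv = 12.93 km/s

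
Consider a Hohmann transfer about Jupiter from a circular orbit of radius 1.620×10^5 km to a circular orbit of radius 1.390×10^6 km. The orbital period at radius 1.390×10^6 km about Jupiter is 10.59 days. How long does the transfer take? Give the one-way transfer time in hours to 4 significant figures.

t = 53.01 hours

From Kepler's third law T² = 4π²r³/μ at r = 1.390×10^6 km, T = 10.59 days = 10.59 × 86400 s = 9.14976×10^5 s: μ = 4π²r³/T² = 1.26644×10^8 km³/s².
Semi-major axis of the transfer orbit: a_t = (1.620×10^5 + 1.390×10^6)/2 = 7.760×10^5 km.
Half the transfer-orbit period gives t = π√(a_t³/μ) = 1.9083×10^5 s.
Converting: 1.9083×10^5 s ÷ 3600 s/hour = 53.01 hours.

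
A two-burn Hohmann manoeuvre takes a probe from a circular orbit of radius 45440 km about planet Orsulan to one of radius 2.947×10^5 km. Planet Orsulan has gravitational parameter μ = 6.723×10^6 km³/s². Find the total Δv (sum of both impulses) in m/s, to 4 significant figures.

The Hohmann ellipse has a_t = (r₁ + r₂)/2 = 1.7007×10^5 km.
At r₁ the circular-orbit speed is v₁ = √(μ/r₁) = 12.163607 km/s.
On the transfer ellipse at r₁, vis-viva equation gives v_p = √[μ(2/r₁ − 1/a_t)] = 16.011743 km/s.
First burn Δv₁ = |v_p − v₁| = 3.84814 km/s.
At r₂, v₂ = √(μ/r₂) = 4.77630 km/s.
Transfer-orbit speed at r₂: v_a = √[μ(2/r₂ − 1/a_t)] = 2.46886 km/s.
Second burn Δv₂ = |v₂ − v_a| = 2.30744 km/s.
Total Δv = Δv₁ + Δv₂ = 6.156 km/s.

Δv = 6156 m/s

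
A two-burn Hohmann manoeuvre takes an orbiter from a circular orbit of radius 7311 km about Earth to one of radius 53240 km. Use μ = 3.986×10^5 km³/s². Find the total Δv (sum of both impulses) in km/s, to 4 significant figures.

The Hohmann ellipse has a_t = (r₁ + r₂)/2 = 30275.5 km.
Circular speed at r₁: v₁ = √(μ/r₁) = √(3.986×10^5/7311) = 7.3838 km/s.
On the transfer ellipse at r₁, vis-viva equation gives v_p = √[μ(2/r₁ − 1/a_t)] = 9.7916 km/s.
First burn Δv₁ = |v_p − v₁| = 2.4078 km/s.
At r₂, v₂ = √(μ/r₂) = 2.7362 km/s.
Transfer-orbit speed at r₂: v_a = √[μ(2/r₂ − 1/a_t)] = 1.3446 km/s.
Second burn Δv₂ = |v₂ − v_a| = 1.3916 km/s.
Δv = Δv₁ + Δv₂ = 2.4078 + 1.3916 = 3.799 km/s.

Δv = 3.799 km/s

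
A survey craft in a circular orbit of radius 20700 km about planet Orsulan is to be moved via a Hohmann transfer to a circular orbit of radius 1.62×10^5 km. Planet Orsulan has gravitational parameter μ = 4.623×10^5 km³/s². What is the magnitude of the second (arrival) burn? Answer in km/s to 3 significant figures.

Δv₂ = 0.885 km/s

Semi-major axis of the transfer orbit: a_t = (20700 + 1.620×10^5)/2 = 91350 km.
On the circular orbit at r = 1.620×10^5 km, v_c = √(μ/r) = 1.68929 km/s.
Transfer-orbit speed at the same r (vis-viva, a = a_t): v_t = √[μ(2/r − 1/a_t)] = 0.804147 km/s.
Δv₂ = |v_t − v_c| = |0.804147 − 1.68929| = 0.8851 km/s.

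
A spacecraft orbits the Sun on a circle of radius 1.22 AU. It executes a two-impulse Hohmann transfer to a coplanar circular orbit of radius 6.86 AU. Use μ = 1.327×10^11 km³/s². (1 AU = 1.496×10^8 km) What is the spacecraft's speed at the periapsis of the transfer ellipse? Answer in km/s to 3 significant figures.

v = 35.1 km/s

In km: r₁ = 1.22 × 1.496×10^8 = 1.82512×10^8 km; r₂ = 6.86 × 1.496×10^8 = 1.026256×10^9 km.
Transfer-ellipse semi-major axis a_t = (r₁ + r₂)/2 = (1.82512×10^8 + 1.026256×10^9)/2 = 6.04384×10^8 km.
At periapsis, r = 1.82512×10^8 km.
Applying v² = μ(2/r − 1/a_t): v = 35.14 km/s.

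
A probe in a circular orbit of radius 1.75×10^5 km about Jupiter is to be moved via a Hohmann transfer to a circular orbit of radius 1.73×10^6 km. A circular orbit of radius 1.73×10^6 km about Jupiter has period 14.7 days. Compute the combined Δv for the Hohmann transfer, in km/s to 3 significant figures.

Δv = 14.2 km/s

From Kepler's third law T² = 4π²r³/μ at r = 1.73×10^6 km, T = 14.7 days = 14.7 × 86400 s = 1.27008×10^6 s: μ = 4π²r³/T² = 1.26717×10^8 km³/s².
The Hohmann ellipse has a_t = (r₁ + r₂)/2 = 9.525×10^5 km.
Circular speed at r₁: v₁ = √(μ/r₁) = √(1.26717×10^8/1.750×10^5) = 26.909 km/s.
On the transfer ellipse at r₁, v² = μ(2/r − 1/a) gives v_p = √[μ(2/r₁ − 1/a_t)] = 36.265 km/s.
First burn Δv₁ = |v_p − v₁| = 9.356 km/s.
At r₂, v₂ = √(μ/r₂) = 8.558 km/s.
Transfer-orbit speed at r₂: v_a = √[μ(2/r₂ − 1/a_t)] = 3.668 km/s.
Second burn Δv₂ = |v₂ − v_a| = 4.890 km/s.
Total Δv = Δv₁ + Δv₂ = 14.25 km/s.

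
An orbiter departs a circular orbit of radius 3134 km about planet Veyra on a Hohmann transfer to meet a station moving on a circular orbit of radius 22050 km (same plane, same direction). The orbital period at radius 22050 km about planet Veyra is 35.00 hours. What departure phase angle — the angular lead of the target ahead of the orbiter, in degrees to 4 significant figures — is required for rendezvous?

φ = 102.3°

From Kepler's third law T² = 4π²r³/μ at r = 22050 km, T = 35.00 hours = 35.00 × 3600 s = 1.260×10^5 s: μ = 4π²r³/T² = 26659.0 km³/s².
The Hohmann ellipse has a_t = (r₁ + r₂)/2 = 12592 km.
The half-period of the transfer ellipse is t = π√(a_t³/μ) = 27187.5 s.
The target's mean motion on its circular orbit is ω₂ = √(μ/r₂³) = 4.98666×10^-5 rad/s.
Angle swept by the target during transfer: ω₂·t = 1.3557 rad = 77.68°.
The orbiter traverses 180° on the transfer ellipse, so the target must lead by 180° − 77.68° = 102.3°.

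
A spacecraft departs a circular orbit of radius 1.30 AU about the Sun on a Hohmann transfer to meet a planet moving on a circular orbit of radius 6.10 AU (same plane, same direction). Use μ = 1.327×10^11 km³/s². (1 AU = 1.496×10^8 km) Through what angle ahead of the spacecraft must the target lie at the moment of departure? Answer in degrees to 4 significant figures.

In km: r₁ = 1.30 × 1.496×10^8 = 1.9448×10^8 km; r₂ = 6.10 × 1.496×10^8 = 9.1256×10^8 km.
The Hohmann ellipse has a_t = (r₁ + r₂)/2 = 5.5352×10^8 km.
Transfer time t = π√(a_t³/μ) = 1.1231×10^8 s.
Target angular speed ω₂ = √(μ/r₂³) = 1.3214×10^-8 rad/s.
Angle swept by the target during transfer: ω₂·t = 1.484 rad = 85.03°.
Arrival is 180° from departure on the ellipse, so φ = 180° − 85.03° = 94.97°.

φ = 94.97°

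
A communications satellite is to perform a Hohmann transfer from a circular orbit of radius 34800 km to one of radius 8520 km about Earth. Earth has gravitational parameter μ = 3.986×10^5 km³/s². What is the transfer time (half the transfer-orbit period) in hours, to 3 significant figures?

t = 4.41 hours

Semi-major axis of the transfer orbit: a_t = (34800 + 8520)/2 = 21660 km.
Half the transfer-orbit period gives t = π√(a_t³/μ) = 15860 s.
Converting: 15860 s ÷ 3600 s/hour = 4.41 hours.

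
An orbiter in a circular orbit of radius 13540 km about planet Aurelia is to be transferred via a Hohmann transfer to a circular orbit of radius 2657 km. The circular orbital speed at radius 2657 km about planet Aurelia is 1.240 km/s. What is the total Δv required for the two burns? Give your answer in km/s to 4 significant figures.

Δv = 0.5980 km/s

From the circular-orbit relation v² = μ/r at r = 2657 km: μ = v²r = (1.240)² × 2657 = 4085.40 km³/s².
Transfer-ellipse semi-major axis a_t = (r₁ + r₂)/2 = (13540 + 2657)/2 = 8098.5 km.
Circular speed at r₁: v₁ = √(μ/r₁) = √(4085.40/13540) = 0.54930 km/s.
On the transfer ellipse at r₁, vis-viva equation gives v_a = √[μ(2/r₁ − 1/a_t)] = 0.31463 km/s.
First burn Δv₁ = |v_a − v₁| = 0.23467 km/s.
Circular speed at r₂: v₂ = √(μ/r₂) = 1.24000 km/s.
Transfer-orbit speed at r₂: v_p = √[μ(2/r₂ − 1/a_t)] = 1.60335 km/s.
Second burn Δv₂ = |v₂ − v_p| = 0.36335 km/s.
Total Δv = Δv₁ + Δv₂ = 0.5980 km/s.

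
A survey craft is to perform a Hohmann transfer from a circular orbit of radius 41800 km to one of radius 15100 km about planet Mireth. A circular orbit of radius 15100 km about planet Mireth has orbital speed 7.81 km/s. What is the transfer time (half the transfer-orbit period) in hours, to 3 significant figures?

t = 4.36 hours

From the circular-orbit relation v² = μ/r at r = 15100 km: μ = v²r = (7.81)² × 15100 = 9.21041×10^5 km³/s².
Transfer-ellipse semi-major axis a_t = (r₁ + r₂)/2 = (41800 + 15100)/2 = 28450 km.
Half the transfer-orbit period gives t = π√(a_t³/μ) = 15710 s.
Converting: 15710 s ÷ 3600 s/hour = 4.36 hours.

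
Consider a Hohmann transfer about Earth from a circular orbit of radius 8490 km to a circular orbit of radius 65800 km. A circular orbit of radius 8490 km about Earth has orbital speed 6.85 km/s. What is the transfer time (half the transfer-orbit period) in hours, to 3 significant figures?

From the circular-orbit relation v² = μ/r at r = 8490 km: μ = v²r = (6.85)² × 8490 = 3.98372×10^5 km³/s².
The Hohmann ellipse has a_t = (r₁ + r₂)/2 = 37145 km.
Half the transfer-orbit period gives t = π√(a_t³/μ) = 35630 s.
Converting: 35630 s ÷ 3600 s/hour = 9.90 hours.

t = 9.90 hours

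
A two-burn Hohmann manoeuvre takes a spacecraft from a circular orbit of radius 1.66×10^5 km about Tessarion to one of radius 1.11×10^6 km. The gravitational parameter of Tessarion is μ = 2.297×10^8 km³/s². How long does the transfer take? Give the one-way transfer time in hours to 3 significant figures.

t = 29.3 hours

Semi-major axis of the transfer orbit: a_t = (1.660×10^5 + 1.110×10^6)/2 = 6.380×10^5 km.
Half the transfer-orbit period gives t = π√(a_t³/μ) = 1.056×10^5 s.
Converting: 1.056×10^5 s ÷ 3600 s/hour = 29.3 hours.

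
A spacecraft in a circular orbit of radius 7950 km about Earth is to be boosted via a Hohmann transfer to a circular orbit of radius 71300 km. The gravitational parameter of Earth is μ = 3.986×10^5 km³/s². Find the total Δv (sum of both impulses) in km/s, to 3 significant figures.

Δv = 3.72 km/s

The Hohmann ellipse has a_t = (r₁ + r₂)/2 = 39625 km.
Circular speed at r₁: v₁ = √(μ/r₁) = √(3.986×10^5/7950) = 7.080845 km/s.
On the transfer ellipse at r₁, vis-viva equation gives v_p = √[μ(2/r₁ − 1/a_t)] = 9.498285 km/s.
First burn Δv₁ = |v_p − v₁| = 2.4174 km/s.
At r₂, v₂ = √(μ/r₂) = 2.364416 km/s.
Transfer-orbit speed at r₂: v_a = √[μ(2/r₂ − 1/a_t)] = 1.059065 km/s.
Second burn Δv₂ = |v₂ − v_a| = 1.3054 km/s.
Total Δv = Δv₁ + Δv₂ = 3.723 km/s.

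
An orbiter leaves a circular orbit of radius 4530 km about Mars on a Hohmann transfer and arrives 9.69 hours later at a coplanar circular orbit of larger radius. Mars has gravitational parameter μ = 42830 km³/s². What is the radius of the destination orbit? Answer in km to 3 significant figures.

r₂ = 30300 km

Transfer time t = 9.69 hours = 34884 s, and t = π√(a_t³/μ).
So a_t = (μ t²/π²)^(1/3) = (42830 × (34884)² / π²)^(1/3) = 17414 km.
Since a_t = (r₁ + r₂)/2, r₂ = 2a_t − r₁ = 2×17414 − 4530 = 30298 km.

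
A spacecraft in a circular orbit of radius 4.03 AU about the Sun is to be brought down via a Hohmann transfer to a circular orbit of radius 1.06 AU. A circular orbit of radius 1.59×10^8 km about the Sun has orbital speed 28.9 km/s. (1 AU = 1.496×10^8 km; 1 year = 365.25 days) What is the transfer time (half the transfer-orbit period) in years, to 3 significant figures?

t = 2.03 years

From the circular-orbit relation v² = μ/r at r = 1.59×10^8 km: μ = v²r = (28.9)² × 1.59×10^8 = 1.32798×10^11 km³/s².
In km: r₁ = 4.03 × 1.496×10^8 = 6.02888×10^8 km; r₂ = 1.06 × 1.496×10^8 = 1.58576×10^8 km.
The Hohmann ellipse has a_t = (r₁ + r₂)/2 = 3.80732×10^8 km.
Half the transfer-orbit period gives t = π√(a_t³/μ) = 6.404×10^7 s.
Converting: 6.404×10^7 s ÷ 3.15576×10^7 s/year (365.25 × 86400) = 2.03 years.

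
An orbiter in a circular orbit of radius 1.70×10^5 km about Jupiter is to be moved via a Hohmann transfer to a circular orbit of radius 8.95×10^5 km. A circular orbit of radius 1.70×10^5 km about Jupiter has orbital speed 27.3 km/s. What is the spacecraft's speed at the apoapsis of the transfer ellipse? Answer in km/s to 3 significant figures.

v = 6.72 km/s

From the circular-orbit relation v² = μ/r at r = 1.70×10^5 km: μ = v²r = (27.3)² × 1.70×10^5 = 1.26699×10^8 km³/s².
Transfer-ellipse semi-major axis a_t = (r₁ + r₂)/2 = (1.700×10^5 + 8.950×10^5)/2 = 5.325×10^5 km.
At apoapsis, r = 8.950×10^5 km.
Vis-viva: v = √[μ(2/r − 1/a_t)] = √[1.26699×10^8 × (2/8.950×10^5 − 1/5.325×10^5)] = 6.723 km/s.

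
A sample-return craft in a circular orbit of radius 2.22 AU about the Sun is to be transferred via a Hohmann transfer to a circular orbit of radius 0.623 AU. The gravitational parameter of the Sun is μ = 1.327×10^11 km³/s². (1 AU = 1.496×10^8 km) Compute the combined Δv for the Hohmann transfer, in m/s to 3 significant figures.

In km: r₁ = 2.22 × 1.496×10^8 = 3.32112×10^8 km; r₂ = 0.623 × 1.496×10^8 = 9.32008×10^7 km.
The Hohmann ellipse has a_t = (r₁ + r₂)/2 = 2.126564×10^8 km.
Circular speed at r₁: v₁ = √(μ/r₁) = √(1.327×10^11/3.32112×10^8) = 19.989 km/s.
Transfer-orbit speed at r₁ (v² = μ(2/r − 1/a)): v_a = √[μ(2/r₁ − 1/a_t)] = 13.233 km/s.
First burn Δv₁ = |v_a − v₁| = 6.756 km/s.
Circular speed at r₂: v₂ = √(μ/r₂) = 37.733 km/s.
Transfer-orbit speed at r₂: v_p = √[μ(2/r₂ − 1/a_t)] = 47.155 km/s.
Second burn Δv₂ = |v₂ − v_p| = 9.422 km/s.
Total Δv = Δv₁ + Δv₂ = 16.18 km/s.

Δv = 16200 m/s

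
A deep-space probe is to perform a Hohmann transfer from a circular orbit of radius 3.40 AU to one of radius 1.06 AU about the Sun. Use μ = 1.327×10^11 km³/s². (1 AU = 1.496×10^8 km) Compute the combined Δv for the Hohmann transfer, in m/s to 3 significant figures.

In km: r₁ = 3.40 × 1.496×10^8 = 5.0864×10^8 km; r₂ = 1.06 × 1.496×10^8 = 1.58576×10^8 km.
Transfer-ellipse semi-major axis a_t = (r₁ + r₂)/2 = (5.0864×10^8 + 1.58576×10^8)/2 = 3.33608×10^8 km.
At r₁ the circular-orbit speed is v₁ = √(μ/r₁) = 16.152 km/s.
Transfer-orbit speed at r₁ (vis-viva equation): v_a = √[μ(2/r₁ − 1/a_t)] = 11.136 km/s.
First burn Δv₁ = |v_a − v₁| = 5.016 km/s.
At r₂, v₂ = √(μ/r₂) = 28.928 km/s.
Transfer-orbit speed at r₂: v_p = √[μ(2/r₂ − 1/a_t)] = 35.719 km/s.
Second burn Δv₂ = |v₂ − v_p| = 6.791 km/s.
Total Δv = Δv₁ + Δv₂ = 11.81 km/s.

Δv = 11800 m/s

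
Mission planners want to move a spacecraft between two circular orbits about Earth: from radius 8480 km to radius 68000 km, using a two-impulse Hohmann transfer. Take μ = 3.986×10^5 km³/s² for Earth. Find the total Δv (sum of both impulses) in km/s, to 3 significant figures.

Δv = 3.57 km/s

Semi-major axis of the transfer orbit: a_t = (8480 + 68000)/2 = 38240 km.
At r₁ the circular-orbit speed is v₁ = √(μ/r₁) = 6.856 km/s.
On the transfer ellipse at r₁, vis-viva gives v_p = √[μ(2/r₁ − 1/a_t)] = 9.143 km/s.
First burn Δv₁ = |v_p − v₁| = 2.287 km/s.
At r₂, v₂ = √(μ/r₂) = 2.421 km/s.
Transfer-orbit speed at r₂: v_a = √[μ(2/r₂ − 1/a_t)] = 1.140 km/s.
Second burn Δv₂ = |v₂ − v_a| = 1.281 km/s.
Total Δv = Δv₁ + Δv₂ = 3.568 km/s.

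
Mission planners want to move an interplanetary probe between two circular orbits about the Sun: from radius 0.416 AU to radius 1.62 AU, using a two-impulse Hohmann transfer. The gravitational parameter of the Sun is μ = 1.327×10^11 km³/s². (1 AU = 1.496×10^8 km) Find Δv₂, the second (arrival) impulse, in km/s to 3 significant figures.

Δv₂ = 8.44 km/s

In km: r₁ = 0.416 × 1.496×10^8 = 6.22336×10^7 km; r₂ = 1.62 × 1.496×10^8 = 2.42352×10^8 km.
Transfer-ellipse semi-major axis a_t = (r₁ + r₂)/2 = (6.22336×10^7 + 2.42352×10^8)/2 = 1.522928×10^8 km.
Circular speed at r = 2.42352×10^8 km: v_c = √(μ/r) = 23.3998 km/s.
Vis-viva on the transfer ellipse at r = 2.42352×10^8 km gives v_t = √[μ(2/r − 1/a_t)] = 14.9584 km/s.
Δv₂ = |v_t − v_c| = |14.9584 − 23.3998| = 8.441 km/s.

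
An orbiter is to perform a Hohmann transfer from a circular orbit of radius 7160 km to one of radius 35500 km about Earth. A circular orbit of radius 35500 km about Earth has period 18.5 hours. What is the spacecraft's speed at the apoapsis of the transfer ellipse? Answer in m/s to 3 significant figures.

v = 1940 m/s

From Kepler's third law T² = 4π²r³/μ at r = 35500 km, T = 18.5 hours = 18.5 × 3600 s = 66600 s: μ = 4π²r³/T² = 3.98195×10^5 km³/s².
Transfer-ellipse semi-major axis a_t = (r₁ + r₂)/2 = (7160 + 35500)/2 = 21330 km.
At apoapsis, r = 35500 km.
From the vis-viva equation, v = √[μ(2/r − 1/a_t)] = 1.940 km/s.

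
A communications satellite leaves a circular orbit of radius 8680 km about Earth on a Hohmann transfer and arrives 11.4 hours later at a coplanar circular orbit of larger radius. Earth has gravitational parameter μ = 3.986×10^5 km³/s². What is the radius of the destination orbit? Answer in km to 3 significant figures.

Transfer time t = 11.4 hours = 41040 s, and t = π√(a_t³/μ).
So a_t = (μ t²/π²)^(1/3) = (3.986×10^5 × (41040)² / π²)^(1/3) = 40821 km.
Since a_t = (r₁ + r₂)/2, r₂ = 2a_t − r₁ = 2×40821 − 8680 = 72962 km.

r₂ = 73000 km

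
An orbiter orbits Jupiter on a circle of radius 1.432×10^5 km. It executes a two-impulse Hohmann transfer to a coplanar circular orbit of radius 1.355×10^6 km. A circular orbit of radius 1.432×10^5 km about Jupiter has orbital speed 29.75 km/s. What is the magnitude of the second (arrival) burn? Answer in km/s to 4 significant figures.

From the circular-orbit relation v² = μ/r at r = 1.432×10^5 km: μ = v²r = (29.75)² × 1.432×10^5 = 1.26741×10^8 km³/s².
Transfer-ellipse semi-major axis a_t = (r₁ + r₂)/2 = (1.432×10^5 + 1.355×10^6)/2 = 7.491×10^5 km.
On the circular orbit at r = 1.355×10^6 km, v_c = √(μ/r) = 9.6714 km/s.
Vis-viva on the transfer ellipse at r = 1.355×10^6 km gives v_t = √[μ(2/r − 1/a_t)] = 4.2285 km/s.
Δv₂ = |v_t − v_c| = |4.2285 − 9.6714| = 5.443 km/s.

Δv₂ = 5.443 km/s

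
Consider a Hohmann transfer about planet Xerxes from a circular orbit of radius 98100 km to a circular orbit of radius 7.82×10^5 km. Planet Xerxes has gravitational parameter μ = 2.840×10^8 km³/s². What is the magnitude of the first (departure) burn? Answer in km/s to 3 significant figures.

Δv₁ = 17.9 km/s

Semi-major axis of the transfer orbit: a_t = (98100 + 7.820×10^5)/2 = 4.4005×10^5 km.
Circular speed at r = 98100 km: v_c = √(μ/r) = 53.81 km/s.
Transfer-orbit speed at the same r (vis-viva, a = a_t): v_t = √[μ(2/r − 1/a_t)] = 71.73 km/s.
Δv₁ = |v_t − v_c| = |71.73 − 53.81| = 17.92 km/s.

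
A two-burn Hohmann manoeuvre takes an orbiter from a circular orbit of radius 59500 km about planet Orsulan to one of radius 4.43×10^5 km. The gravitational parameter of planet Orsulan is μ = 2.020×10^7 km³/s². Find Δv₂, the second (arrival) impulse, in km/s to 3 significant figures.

Semi-major axis of the transfer orbit: a_t = (59500 + 4.430×10^5)/2 = 2.5125×10^5 km.
Circular speed at r = 4.430×10^5 km: v_c = √(μ/r) = 6.753 km/s.
Vis-viva on the transfer ellipse at r = 4.430×10^5 km gives v_t = √[μ(2/r − 1/a_t)] = 3.286 km/s.
Δv₂ = |v_t − v_c| = |3.286 − 6.753| = 3.467 km/s.

Δv₂ = 3.47 km/s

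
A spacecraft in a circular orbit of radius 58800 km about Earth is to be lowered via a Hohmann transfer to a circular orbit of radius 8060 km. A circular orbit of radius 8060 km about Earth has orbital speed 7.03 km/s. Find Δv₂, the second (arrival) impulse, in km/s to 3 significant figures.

Δv₂ = 2.29 km/s

From the circular-orbit relation v² = μ/r at r = 8060 km: μ = v²r = (7.03)² × 8060 = 3.98332×10^5 km³/s².
The Hohmann ellipse has a_t = (r₁ + r₂)/2 = 33430 km.
Circular speed at r = 8060 km: v_c = √(μ/r) = 7.030 km/s.
Transfer-orbit speed at the same r (vis-viva, a = a_t): v_t = √[μ(2/r − 1/a_t)] = 9.323 km/s.
Δv₂ = |v_t − v_c| = |9.323 − 7.030| = 2.293 km/s.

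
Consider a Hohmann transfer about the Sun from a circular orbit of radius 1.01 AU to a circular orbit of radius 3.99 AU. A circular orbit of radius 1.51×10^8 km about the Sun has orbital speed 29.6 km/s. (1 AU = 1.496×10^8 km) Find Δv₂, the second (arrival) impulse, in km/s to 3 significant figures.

From the circular-orbit relation v² = μ/r at r = 1.51×10^8 km: μ = v²r = (29.6)² × 1.51×10^8 = 1.32300×10^11 km³/s².
In km: r₁ = 1.01 × 1.496×10^8 = 1.51096×10^8 km; r₂ = 3.99 × 1.496×10^8 = 5.96904×10^8 km.
Semi-major axis of the transfer orbit: a_t = (1.51096×10^8 + 5.96904×10^8)/2 = 3.740×10^8 km.
On the circular orbit at r = 5.96904×10^8 km, v_c = √(μ/r) = 14.888 km/s.
Transfer-orbit speed at the same r (vis-viva, a = a_t): v_t = √[μ(2/r − 1/a_t)] = 9.4628 km/s.
Δv₂ = |v_t − v_c| = |9.4628 − 14.888| = 5.425 km/s.

Δv₂ = 5.42 km/s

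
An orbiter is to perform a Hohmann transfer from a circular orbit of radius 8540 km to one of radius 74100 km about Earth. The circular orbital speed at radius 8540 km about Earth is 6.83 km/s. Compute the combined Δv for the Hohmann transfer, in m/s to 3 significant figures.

From the circular-orbit relation v² = μ/r at r = 8540 km: μ = v²r = (6.83)² × 8540 = 3.98382×10^5 km³/s².
The Hohmann ellipse has a_t = (r₁ + r₂)/2 = 41320 km.
Circular speed at r₁: v₁ = √(μ/r₁) = √(3.98382×10^5/8540) = 6.830 km/s.
Transfer-orbit speed at r₁ (vis-viva): v_p = √[μ(2/r₁ − 1/a_t)] = 9.146 km/s.
First burn Δv₁ = |v_p − v₁| = 2.316 km/s.
At r₂, v₂ = √(μ/r₂) = 2.319 km/s.
Transfer-orbit speed at r₂: v_a = √[μ(2/r₂ − 1/a_t)] = 1.054 km/s.
Second burn Δv₂ = |v₂ − v_a| = 1.265 km/s.
Total Δv = Δv₁ + Δv₂ = 3.581 km/s.

Δv = 3580 m/s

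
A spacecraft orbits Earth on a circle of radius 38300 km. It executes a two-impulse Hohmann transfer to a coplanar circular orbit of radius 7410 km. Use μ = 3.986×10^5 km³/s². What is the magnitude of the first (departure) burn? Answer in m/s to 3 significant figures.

The Hohmann ellipse has a_t = (r₁ + r₂)/2 = 22855 km.
Circular speed at r = 38300 km: v_c = √(μ/r) = 3.226 km/s.
Transfer-orbit speed at the same r (vis-viva, a = a_t): v_t = √[μ(2/r − 1/a_t)] = 1.837 km/s.
Δv₁ = |v_t − v_c| = |1.837 − 3.226| = 1.389 km/s.

Δv₁ = 1390 m/s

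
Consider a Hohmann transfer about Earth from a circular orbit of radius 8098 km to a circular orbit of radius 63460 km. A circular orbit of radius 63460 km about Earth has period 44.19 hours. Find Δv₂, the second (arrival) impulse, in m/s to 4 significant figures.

Δv₂ = 1314 m/s

From Kepler's third law T² = 4π²r³/μ at r = 63460 km, T = 44.19 hours = 44.19 × 3600 s = 1.59084×10^5 s: μ = 4π²r³/T² = 3.98664×10^5 km³/s².
Semi-major axis of the transfer orbit: a_t = (8098 + 63460)/2 = 35779 km.
Circular speed at r = 63460 km: v_c = √(μ/r) = 2.506 km/s.
Transfer-orbit speed at the same r (vis-viva, a = a_t): v_t = √[μ(2/r − 1/a_t)] = 1.192 km/s.
Δv₂ = |v_t − v_c| = |1.192 − 2.506| = 1.314 km/s.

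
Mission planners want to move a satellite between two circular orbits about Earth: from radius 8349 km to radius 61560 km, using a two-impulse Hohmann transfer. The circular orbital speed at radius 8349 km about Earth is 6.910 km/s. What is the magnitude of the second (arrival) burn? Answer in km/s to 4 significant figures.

From the circular-orbit relation v² = μ/r at r = 8349 km: μ = v²r = (6.910)² × 8349 = 3.98649×10^5 km³/s².
Transfer-ellipse semi-major axis a_t = (r₁ + r₂)/2 = (8349 + 61560)/2 = 34954.5 km.
Circular speed at r = 61560 km: v_c = √(μ/r) = 2.545 km/s.
Vis-viva on the transfer ellipse at r = 61560 km gives v_t = √[μ(2/r − 1/a_t)] = 1.244 km/s.
Δv₂ = |v_t − v_c| = |1.244 − 2.545| = 1.301 km/s.

Δv₂ = 1.301 km/s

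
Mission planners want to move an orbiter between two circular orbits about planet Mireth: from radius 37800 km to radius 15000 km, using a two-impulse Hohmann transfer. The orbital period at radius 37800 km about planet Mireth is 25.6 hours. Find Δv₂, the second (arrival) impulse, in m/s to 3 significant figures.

Δv₂ = 804 m/s

From Kepler's third law T² = 4π²r³/μ at r = 37800 km, T = 25.6 hours = 25.6 × 3600 s = 92160 s: μ = 4π²r³/T² = 2.51044×10^5 km³/s².
Transfer-ellipse semi-major axis a_t = (r₁ + r₂)/2 = (37800 + 15000)/2 = 26400 km.
Circular speed at r = 15000 km: v_c = √(μ/r) = 4.0910 km/s.
Vis-viva on the transfer ellipse at r = 15000 km gives v_t = √[μ(2/r − 1/a_t)] = 4.8952 km/s.
Δv₂ = |v_t − v_c| = |4.8952 − 4.0910| = 0.8042 km/s.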